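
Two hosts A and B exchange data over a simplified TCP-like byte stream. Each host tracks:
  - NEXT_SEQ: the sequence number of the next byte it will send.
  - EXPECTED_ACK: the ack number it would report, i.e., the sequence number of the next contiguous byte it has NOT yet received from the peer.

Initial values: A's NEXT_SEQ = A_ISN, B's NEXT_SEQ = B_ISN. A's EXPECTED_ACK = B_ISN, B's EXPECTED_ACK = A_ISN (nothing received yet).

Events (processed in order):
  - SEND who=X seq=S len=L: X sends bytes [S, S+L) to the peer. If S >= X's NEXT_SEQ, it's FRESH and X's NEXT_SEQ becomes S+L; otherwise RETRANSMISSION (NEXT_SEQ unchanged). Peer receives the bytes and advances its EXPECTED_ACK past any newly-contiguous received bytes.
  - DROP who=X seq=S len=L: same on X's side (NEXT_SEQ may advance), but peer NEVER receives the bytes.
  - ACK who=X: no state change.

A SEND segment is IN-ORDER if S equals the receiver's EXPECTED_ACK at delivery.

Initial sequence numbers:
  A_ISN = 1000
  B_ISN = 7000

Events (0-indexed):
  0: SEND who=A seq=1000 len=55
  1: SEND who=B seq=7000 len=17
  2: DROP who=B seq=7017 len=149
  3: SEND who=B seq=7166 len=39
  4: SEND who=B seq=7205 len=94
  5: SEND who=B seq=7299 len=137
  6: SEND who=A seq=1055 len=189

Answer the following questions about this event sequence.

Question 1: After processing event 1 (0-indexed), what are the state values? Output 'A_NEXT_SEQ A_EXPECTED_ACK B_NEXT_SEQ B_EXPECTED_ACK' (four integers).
After event 0: A_seq=1055 A_ack=7000 B_seq=7000 B_ack=1055
After event 1: A_seq=1055 A_ack=7017 B_seq=7017 B_ack=1055

1055 7017 7017 1055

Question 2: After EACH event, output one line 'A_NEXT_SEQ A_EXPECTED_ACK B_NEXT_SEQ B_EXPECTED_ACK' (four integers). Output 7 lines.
1055 7000 7000 1055
1055 7017 7017 1055
1055 7017 7166 1055
1055 7017 7205 1055
1055 7017 7299 1055
1055 7017 7436 1055
1244 7017 7436 1244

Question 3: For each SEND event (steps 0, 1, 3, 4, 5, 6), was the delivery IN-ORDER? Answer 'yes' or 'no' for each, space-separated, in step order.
Step 0: SEND seq=1000 -> in-order
Step 1: SEND seq=7000 -> in-order
Step 3: SEND seq=7166 -> out-of-order
Step 4: SEND seq=7205 -> out-of-order
Step 5: SEND seq=7299 -> out-of-order
Step 6: SEND seq=1055 -> in-order

Answer: yes yes no no no yes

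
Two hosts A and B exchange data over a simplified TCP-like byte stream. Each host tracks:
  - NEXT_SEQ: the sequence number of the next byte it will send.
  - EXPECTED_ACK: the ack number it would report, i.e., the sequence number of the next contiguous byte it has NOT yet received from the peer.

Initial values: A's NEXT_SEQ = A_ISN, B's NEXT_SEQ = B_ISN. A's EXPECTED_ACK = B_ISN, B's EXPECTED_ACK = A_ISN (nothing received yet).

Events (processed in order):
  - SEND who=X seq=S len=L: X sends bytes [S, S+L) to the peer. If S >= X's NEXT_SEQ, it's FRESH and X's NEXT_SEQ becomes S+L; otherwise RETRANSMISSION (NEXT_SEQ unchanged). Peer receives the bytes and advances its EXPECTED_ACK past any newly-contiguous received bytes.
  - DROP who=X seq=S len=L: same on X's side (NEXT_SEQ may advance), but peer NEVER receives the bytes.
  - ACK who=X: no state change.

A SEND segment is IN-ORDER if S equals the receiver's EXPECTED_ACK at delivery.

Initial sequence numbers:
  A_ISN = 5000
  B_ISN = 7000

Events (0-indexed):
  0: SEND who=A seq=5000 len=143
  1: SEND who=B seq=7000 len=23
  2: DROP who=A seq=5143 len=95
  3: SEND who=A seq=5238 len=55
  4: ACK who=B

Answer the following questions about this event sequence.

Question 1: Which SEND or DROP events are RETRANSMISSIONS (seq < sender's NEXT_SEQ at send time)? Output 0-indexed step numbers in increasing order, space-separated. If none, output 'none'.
Answer: none

Derivation:
Step 0: SEND seq=5000 -> fresh
Step 1: SEND seq=7000 -> fresh
Step 2: DROP seq=5143 -> fresh
Step 3: SEND seq=5238 -> fresh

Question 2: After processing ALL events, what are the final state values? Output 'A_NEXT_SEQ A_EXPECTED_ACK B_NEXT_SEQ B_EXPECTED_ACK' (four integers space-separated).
Answer: 5293 7023 7023 5143

Derivation:
After event 0: A_seq=5143 A_ack=7000 B_seq=7000 B_ack=5143
After event 1: A_seq=5143 A_ack=7023 B_seq=7023 B_ack=5143
After event 2: A_seq=5238 A_ack=7023 B_seq=7023 B_ack=5143
After event 3: A_seq=5293 A_ack=7023 B_seq=7023 B_ack=5143
After event 4: A_seq=5293 A_ack=7023 B_seq=7023 B_ack=5143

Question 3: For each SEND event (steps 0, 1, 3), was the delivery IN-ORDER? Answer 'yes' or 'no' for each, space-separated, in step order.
Answer: yes yes no

Derivation:
Step 0: SEND seq=5000 -> in-order
Step 1: SEND seq=7000 -> in-order
Step 3: SEND seq=5238 -> out-of-order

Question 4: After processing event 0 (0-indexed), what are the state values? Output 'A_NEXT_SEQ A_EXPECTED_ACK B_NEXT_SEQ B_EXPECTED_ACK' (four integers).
After event 0: A_seq=5143 A_ack=7000 B_seq=7000 B_ack=5143

5143 7000 7000 5143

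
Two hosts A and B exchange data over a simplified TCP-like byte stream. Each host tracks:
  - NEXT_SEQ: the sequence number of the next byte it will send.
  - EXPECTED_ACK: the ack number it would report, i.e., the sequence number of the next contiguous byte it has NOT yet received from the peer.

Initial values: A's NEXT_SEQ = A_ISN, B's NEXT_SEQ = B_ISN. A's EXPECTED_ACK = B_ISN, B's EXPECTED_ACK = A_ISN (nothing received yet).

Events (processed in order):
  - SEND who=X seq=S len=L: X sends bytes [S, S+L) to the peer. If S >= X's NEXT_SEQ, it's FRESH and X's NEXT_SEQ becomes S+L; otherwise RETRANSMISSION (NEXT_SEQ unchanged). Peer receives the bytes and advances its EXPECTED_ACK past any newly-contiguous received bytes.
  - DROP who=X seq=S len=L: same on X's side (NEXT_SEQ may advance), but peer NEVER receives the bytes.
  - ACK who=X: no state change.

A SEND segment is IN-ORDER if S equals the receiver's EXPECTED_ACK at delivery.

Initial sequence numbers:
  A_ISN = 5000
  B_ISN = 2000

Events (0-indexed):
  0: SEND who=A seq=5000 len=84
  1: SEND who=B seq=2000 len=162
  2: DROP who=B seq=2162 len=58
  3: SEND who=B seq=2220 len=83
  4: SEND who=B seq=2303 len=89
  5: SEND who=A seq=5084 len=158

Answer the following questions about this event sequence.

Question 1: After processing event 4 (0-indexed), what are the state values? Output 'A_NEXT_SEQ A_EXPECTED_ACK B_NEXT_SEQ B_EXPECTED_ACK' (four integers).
After event 0: A_seq=5084 A_ack=2000 B_seq=2000 B_ack=5084
After event 1: A_seq=5084 A_ack=2162 B_seq=2162 B_ack=5084
After event 2: A_seq=5084 A_ack=2162 B_seq=2220 B_ack=5084
After event 3: A_seq=5084 A_ack=2162 B_seq=2303 B_ack=5084
After event 4: A_seq=5084 A_ack=2162 B_seq=2392 B_ack=5084

5084 2162 2392 5084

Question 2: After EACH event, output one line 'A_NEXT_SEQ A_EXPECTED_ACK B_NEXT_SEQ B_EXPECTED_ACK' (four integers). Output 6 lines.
5084 2000 2000 5084
5084 2162 2162 5084
5084 2162 2220 5084
5084 2162 2303 5084
5084 2162 2392 5084
5242 2162 2392 5242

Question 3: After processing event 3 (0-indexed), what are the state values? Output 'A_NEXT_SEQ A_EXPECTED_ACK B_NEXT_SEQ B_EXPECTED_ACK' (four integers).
After event 0: A_seq=5084 A_ack=2000 B_seq=2000 B_ack=5084
After event 1: A_seq=5084 A_ack=2162 B_seq=2162 B_ack=5084
After event 2: A_seq=5084 A_ack=2162 B_seq=2220 B_ack=5084
After event 3: A_seq=5084 A_ack=2162 B_seq=2303 B_ack=5084

5084 2162 2303 5084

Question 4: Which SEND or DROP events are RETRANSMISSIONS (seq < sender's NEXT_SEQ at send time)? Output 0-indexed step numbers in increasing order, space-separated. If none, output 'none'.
Answer: none

Derivation:
Step 0: SEND seq=5000 -> fresh
Step 1: SEND seq=2000 -> fresh
Step 2: DROP seq=2162 -> fresh
Step 3: SEND seq=2220 -> fresh
Step 4: SEND seq=2303 -> fresh
Step 5: SEND seq=5084 -> fresh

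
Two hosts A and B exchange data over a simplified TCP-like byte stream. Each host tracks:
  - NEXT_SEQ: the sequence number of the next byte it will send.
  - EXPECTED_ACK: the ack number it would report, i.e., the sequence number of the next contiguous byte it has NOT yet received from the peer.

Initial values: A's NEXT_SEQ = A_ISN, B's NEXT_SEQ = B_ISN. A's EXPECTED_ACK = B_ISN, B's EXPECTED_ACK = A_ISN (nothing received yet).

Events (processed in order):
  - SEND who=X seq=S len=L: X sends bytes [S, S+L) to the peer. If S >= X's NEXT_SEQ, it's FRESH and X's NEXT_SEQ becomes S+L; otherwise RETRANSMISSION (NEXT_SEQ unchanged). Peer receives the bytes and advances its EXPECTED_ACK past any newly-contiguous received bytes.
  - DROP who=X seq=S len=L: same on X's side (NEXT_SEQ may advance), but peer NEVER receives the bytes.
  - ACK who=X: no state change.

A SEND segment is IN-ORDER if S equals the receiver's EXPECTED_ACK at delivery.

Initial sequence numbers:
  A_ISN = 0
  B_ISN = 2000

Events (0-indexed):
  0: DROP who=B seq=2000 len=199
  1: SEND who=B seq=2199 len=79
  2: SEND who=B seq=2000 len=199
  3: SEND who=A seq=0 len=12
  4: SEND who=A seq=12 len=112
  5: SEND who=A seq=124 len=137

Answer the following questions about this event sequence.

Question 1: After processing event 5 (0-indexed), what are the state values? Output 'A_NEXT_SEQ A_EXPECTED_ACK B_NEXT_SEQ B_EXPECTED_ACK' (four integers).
After event 0: A_seq=0 A_ack=2000 B_seq=2199 B_ack=0
After event 1: A_seq=0 A_ack=2000 B_seq=2278 B_ack=0
After event 2: A_seq=0 A_ack=2278 B_seq=2278 B_ack=0
After event 3: A_seq=12 A_ack=2278 B_seq=2278 B_ack=12
After event 4: A_seq=124 A_ack=2278 B_seq=2278 B_ack=124
After event 5: A_seq=261 A_ack=2278 B_seq=2278 B_ack=261

261 2278 2278 261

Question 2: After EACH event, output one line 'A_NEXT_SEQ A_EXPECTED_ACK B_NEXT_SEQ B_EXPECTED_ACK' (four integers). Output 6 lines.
0 2000 2199 0
0 2000 2278 0
0 2278 2278 0
12 2278 2278 12
124 2278 2278 124
261 2278 2278 261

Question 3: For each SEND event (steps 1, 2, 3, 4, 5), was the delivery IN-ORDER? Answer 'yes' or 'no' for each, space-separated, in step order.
Answer: no yes yes yes yes

Derivation:
Step 1: SEND seq=2199 -> out-of-order
Step 2: SEND seq=2000 -> in-order
Step 3: SEND seq=0 -> in-order
Step 4: SEND seq=12 -> in-order
Step 5: SEND seq=124 -> in-order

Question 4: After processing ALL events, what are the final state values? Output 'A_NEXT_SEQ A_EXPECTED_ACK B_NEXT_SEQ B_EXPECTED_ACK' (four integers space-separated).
After event 0: A_seq=0 A_ack=2000 B_seq=2199 B_ack=0
After event 1: A_seq=0 A_ack=2000 B_seq=2278 B_ack=0
After event 2: A_seq=0 A_ack=2278 B_seq=2278 B_ack=0
After event 3: A_seq=12 A_ack=2278 B_seq=2278 B_ack=12
After event 4: A_seq=124 A_ack=2278 B_seq=2278 B_ack=124
After event 5: A_seq=261 A_ack=2278 B_seq=2278 B_ack=261

Answer: 261 2278 2278 261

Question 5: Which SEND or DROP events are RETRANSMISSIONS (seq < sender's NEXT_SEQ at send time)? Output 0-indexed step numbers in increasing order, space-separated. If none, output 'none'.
Step 0: DROP seq=2000 -> fresh
Step 1: SEND seq=2199 -> fresh
Step 2: SEND seq=2000 -> retransmit
Step 3: SEND seq=0 -> fresh
Step 4: SEND seq=12 -> fresh
Step 5: SEND seq=124 -> fresh

Answer: 2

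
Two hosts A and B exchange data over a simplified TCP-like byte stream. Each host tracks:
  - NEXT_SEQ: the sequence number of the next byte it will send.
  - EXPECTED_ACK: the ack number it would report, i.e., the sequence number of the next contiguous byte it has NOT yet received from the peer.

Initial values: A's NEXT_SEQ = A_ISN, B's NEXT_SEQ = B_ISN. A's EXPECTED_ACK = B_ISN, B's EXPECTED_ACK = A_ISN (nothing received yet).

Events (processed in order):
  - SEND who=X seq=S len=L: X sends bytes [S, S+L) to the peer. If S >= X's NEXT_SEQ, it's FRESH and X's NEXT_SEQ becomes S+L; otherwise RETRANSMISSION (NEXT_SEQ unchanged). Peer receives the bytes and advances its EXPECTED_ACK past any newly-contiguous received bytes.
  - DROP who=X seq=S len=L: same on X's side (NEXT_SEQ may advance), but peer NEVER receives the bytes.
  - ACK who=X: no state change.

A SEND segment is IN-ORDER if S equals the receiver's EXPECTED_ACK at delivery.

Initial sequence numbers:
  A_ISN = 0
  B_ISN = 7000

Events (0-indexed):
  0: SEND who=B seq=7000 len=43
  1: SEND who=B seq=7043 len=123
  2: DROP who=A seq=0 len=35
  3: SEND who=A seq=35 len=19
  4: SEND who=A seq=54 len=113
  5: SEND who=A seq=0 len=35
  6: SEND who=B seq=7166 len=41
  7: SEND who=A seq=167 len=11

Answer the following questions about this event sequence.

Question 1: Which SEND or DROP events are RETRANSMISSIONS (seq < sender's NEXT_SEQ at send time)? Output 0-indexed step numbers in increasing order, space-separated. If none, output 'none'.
Step 0: SEND seq=7000 -> fresh
Step 1: SEND seq=7043 -> fresh
Step 2: DROP seq=0 -> fresh
Step 3: SEND seq=35 -> fresh
Step 4: SEND seq=54 -> fresh
Step 5: SEND seq=0 -> retransmit
Step 6: SEND seq=7166 -> fresh
Step 7: SEND seq=167 -> fresh

Answer: 5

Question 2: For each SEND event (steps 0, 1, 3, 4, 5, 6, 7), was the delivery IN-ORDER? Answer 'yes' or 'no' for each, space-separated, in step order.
Step 0: SEND seq=7000 -> in-order
Step 1: SEND seq=7043 -> in-order
Step 3: SEND seq=35 -> out-of-order
Step 4: SEND seq=54 -> out-of-order
Step 5: SEND seq=0 -> in-order
Step 6: SEND seq=7166 -> in-order
Step 7: SEND seq=167 -> in-order

Answer: yes yes no no yes yes yes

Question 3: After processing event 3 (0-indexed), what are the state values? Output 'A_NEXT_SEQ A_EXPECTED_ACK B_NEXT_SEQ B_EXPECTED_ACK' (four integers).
After event 0: A_seq=0 A_ack=7043 B_seq=7043 B_ack=0
After event 1: A_seq=0 A_ack=7166 B_seq=7166 B_ack=0
After event 2: A_seq=35 A_ack=7166 B_seq=7166 B_ack=0
After event 3: A_seq=54 A_ack=7166 B_seq=7166 B_ack=0

54 7166 7166 0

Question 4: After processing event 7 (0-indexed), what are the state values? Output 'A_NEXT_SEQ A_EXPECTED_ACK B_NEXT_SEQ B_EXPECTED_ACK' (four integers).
After event 0: A_seq=0 A_ack=7043 B_seq=7043 B_ack=0
After event 1: A_seq=0 A_ack=7166 B_seq=7166 B_ack=0
After event 2: A_seq=35 A_ack=7166 B_seq=7166 B_ack=0
After event 3: A_seq=54 A_ack=7166 B_seq=7166 B_ack=0
After event 4: A_seq=167 A_ack=7166 B_seq=7166 B_ack=0
After event 5: A_seq=167 A_ack=7166 B_seq=7166 B_ack=167
After event 6: A_seq=167 A_ack=7207 B_seq=7207 B_ack=167
After event 7: A_seq=178 A_ack=7207 B_seq=7207 B_ack=178

178 7207 7207 178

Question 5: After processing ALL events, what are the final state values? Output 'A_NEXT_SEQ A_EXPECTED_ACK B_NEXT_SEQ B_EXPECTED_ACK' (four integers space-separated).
After event 0: A_seq=0 A_ack=7043 B_seq=7043 B_ack=0
After event 1: A_seq=0 A_ack=7166 B_seq=7166 B_ack=0
After event 2: A_seq=35 A_ack=7166 B_seq=7166 B_ack=0
After event 3: A_seq=54 A_ack=7166 B_seq=7166 B_ack=0
After event 4: A_seq=167 A_ack=7166 B_seq=7166 B_ack=0
After event 5: A_seq=167 A_ack=7166 B_seq=7166 B_ack=167
After event 6: A_seq=167 A_ack=7207 B_seq=7207 B_ack=167
After event 7: A_seq=178 A_ack=7207 B_seq=7207 B_ack=178

Answer: 178 7207 7207 178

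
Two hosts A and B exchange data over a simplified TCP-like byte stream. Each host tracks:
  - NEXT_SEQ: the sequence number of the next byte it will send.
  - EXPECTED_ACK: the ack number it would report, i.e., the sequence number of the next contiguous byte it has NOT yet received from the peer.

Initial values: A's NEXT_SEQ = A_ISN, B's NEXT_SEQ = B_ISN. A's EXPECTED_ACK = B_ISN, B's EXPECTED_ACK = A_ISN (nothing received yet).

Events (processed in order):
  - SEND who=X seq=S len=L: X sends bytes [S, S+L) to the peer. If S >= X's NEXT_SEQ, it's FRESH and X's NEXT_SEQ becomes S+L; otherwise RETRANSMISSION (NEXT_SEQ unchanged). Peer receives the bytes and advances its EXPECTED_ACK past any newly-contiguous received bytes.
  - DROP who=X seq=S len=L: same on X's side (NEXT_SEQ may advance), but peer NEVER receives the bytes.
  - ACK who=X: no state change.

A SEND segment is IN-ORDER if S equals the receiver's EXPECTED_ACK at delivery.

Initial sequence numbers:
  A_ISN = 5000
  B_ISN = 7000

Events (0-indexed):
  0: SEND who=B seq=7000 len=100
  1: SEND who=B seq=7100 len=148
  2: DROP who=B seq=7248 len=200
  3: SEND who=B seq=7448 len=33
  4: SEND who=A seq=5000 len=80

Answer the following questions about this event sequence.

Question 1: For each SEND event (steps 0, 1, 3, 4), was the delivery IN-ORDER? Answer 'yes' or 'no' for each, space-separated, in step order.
Answer: yes yes no yes

Derivation:
Step 0: SEND seq=7000 -> in-order
Step 1: SEND seq=7100 -> in-order
Step 3: SEND seq=7448 -> out-of-order
Step 4: SEND seq=5000 -> in-order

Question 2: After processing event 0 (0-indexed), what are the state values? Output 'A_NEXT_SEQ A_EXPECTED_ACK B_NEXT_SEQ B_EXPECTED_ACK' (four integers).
After event 0: A_seq=5000 A_ack=7100 B_seq=7100 B_ack=5000

5000 7100 7100 5000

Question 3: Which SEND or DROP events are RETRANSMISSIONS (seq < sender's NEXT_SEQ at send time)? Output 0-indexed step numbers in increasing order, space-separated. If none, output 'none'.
Step 0: SEND seq=7000 -> fresh
Step 1: SEND seq=7100 -> fresh
Step 2: DROP seq=7248 -> fresh
Step 3: SEND seq=7448 -> fresh
Step 4: SEND seq=5000 -> fresh

Answer: none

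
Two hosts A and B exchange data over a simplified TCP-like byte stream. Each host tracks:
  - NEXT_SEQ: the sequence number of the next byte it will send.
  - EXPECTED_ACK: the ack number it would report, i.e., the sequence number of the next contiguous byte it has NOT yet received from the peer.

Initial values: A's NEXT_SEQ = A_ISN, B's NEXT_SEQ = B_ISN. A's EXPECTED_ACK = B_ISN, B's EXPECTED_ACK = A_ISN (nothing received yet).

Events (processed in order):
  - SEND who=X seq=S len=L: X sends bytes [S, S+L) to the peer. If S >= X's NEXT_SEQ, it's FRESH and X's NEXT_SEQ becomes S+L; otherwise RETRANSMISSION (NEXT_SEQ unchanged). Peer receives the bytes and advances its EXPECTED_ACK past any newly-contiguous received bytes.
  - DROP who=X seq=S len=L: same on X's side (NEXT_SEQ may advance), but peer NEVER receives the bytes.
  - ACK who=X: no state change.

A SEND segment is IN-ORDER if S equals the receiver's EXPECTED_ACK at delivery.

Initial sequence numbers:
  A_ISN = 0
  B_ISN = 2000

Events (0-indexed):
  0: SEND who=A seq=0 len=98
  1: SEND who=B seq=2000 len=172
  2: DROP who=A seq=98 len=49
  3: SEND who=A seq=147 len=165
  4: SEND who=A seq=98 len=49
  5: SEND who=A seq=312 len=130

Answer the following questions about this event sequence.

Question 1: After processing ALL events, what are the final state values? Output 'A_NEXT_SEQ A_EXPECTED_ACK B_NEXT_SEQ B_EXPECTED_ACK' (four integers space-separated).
Answer: 442 2172 2172 442

Derivation:
After event 0: A_seq=98 A_ack=2000 B_seq=2000 B_ack=98
After event 1: A_seq=98 A_ack=2172 B_seq=2172 B_ack=98
After event 2: A_seq=147 A_ack=2172 B_seq=2172 B_ack=98
After event 3: A_seq=312 A_ack=2172 B_seq=2172 B_ack=98
After event 4: A_seq=312 A_ack=2172 B_seq=2172 B_ack=312
After event 5: A_seq=442 A_ack=2172 B_seq=2172 B_ack=442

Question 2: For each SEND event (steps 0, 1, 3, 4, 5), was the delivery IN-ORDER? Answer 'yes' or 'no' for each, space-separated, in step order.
Answer: yes yes no yes yes

Derivation:
Step 0: SEND seq=0 -> in-order
Step 1: SEND seq=2000 -> in-order
Step 3: SEND seq=147 -> out-of-order
Step 4: SEND seq=98 -> in-order
Step 5: SEND seq=312 -> in-order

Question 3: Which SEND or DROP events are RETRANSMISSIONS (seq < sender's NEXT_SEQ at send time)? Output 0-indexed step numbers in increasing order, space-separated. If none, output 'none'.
Answer: 4

Derivation:
Step 0: SEND seq=0 -> fresh
Step 1: SEND seq=2000 -> fresh
Step 2: DROP seq=98 -> fresh
Step 3: SEND seq=147 -> fresh
Step 4: SEND seq=98 -> retransmit
Step 5: SEND seq=312 -> fresh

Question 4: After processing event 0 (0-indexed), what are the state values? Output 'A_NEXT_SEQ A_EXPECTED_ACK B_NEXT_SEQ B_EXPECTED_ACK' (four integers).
After event 0: A_seq=98 A_ack=2000 B_seq=2000 B_ack=98

98 2000 2000 98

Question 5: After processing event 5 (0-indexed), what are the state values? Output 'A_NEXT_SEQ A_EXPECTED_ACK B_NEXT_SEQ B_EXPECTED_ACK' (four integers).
After event 0: A_seq=98 A_ack=2000 B_seq=2000 B_ack=98
After event 1: A_seq=98 A_ack=2172 B_seq=2172 B_ack=98
After event 2: A_seq=147 A_ack=2172 B_seq=2172 B_ack=98
After event 3: A_seq=312 A_ack=2172 B_seq=2172 B_ack=98
After event 4: A_seq=312 A_ack=2172 B_seq=2172 B_ack=312
After event 5: A_seq=442 A_ack=2172 B_seq=2172 B_ack=442

442 2172 2172 442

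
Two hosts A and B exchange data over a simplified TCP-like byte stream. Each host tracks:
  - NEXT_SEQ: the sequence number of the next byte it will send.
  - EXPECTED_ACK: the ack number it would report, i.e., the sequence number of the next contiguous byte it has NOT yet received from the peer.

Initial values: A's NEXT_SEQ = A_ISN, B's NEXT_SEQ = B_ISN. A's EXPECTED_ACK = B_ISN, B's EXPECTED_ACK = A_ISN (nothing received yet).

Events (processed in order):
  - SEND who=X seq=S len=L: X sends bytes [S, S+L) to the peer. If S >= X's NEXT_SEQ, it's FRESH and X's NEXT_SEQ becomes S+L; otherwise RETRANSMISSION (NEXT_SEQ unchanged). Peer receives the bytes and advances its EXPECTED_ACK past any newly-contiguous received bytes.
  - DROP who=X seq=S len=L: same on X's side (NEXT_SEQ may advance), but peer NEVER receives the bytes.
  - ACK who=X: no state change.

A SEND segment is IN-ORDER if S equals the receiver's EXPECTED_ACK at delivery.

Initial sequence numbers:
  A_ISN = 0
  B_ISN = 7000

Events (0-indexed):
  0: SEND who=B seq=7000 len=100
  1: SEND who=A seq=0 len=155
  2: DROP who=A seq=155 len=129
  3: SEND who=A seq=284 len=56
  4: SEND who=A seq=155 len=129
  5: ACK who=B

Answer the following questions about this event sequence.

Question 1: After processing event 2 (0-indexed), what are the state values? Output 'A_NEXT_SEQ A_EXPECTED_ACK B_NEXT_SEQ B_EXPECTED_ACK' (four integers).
After event 0: A_seq=0 A_ack=7100 B_seq=7100 B_ack=0
After event 1: A_seq=155 A_ack=7100 B_seq=7100 B_ack=155
After event 2: A_seq=284 A_ack=7100 B_seq=7100 B_ack=155

284 7100 7100 155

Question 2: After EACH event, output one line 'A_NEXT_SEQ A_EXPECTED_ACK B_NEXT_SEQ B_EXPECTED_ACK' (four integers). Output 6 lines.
0 7100 7100 0
155 7100 7100 155
284 7100 7100 155
340 7100 7100 155
340 7100 7100 340
340 7100 7100 340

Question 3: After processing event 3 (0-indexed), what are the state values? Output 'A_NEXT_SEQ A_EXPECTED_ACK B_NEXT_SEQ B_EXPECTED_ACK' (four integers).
After event 0: A_seq=0 A_ack=7100 B_seq=7100 B_ack=0
After event 1: A_seq=155 A_ack=7100 B_seq=7100 B_ack=155
After event 2: A_seq=284 A_ack=7100 B_seq=7100 B_ack=155
After event 3: A_seq=340 A_ack=7100 B_seq=7100 B_ack=155

340 7100 7100 155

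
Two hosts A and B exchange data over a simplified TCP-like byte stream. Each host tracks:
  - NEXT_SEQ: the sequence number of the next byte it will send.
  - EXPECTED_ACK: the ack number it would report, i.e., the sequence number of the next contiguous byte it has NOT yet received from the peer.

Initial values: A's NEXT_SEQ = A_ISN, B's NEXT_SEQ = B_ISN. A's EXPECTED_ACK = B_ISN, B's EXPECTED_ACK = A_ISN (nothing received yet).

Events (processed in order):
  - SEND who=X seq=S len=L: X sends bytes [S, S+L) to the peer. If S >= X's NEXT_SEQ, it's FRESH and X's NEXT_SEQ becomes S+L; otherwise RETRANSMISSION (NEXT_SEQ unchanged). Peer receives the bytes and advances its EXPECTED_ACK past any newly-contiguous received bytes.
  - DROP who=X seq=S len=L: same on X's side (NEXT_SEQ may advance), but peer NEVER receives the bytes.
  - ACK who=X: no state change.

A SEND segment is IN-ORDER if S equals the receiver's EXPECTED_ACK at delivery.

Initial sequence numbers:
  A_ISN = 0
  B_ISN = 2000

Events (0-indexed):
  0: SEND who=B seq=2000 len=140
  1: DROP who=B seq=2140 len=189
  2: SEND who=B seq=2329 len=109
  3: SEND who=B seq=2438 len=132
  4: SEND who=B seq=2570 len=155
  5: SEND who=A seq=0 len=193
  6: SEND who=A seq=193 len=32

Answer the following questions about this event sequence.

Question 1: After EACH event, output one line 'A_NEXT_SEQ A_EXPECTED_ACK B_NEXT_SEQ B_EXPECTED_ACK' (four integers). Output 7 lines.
0 2140 2140 0
0 2140 2329 0
0 2140 2438 0
0 2140 2570 0
0 2140 2725 0
193 2140 2725 193
225 2140 2725 225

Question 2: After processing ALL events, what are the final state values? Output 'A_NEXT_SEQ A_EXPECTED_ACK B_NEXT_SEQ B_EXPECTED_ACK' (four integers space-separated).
Answer: 225 2140 2725 225

Derivation:
After event 0: A_seq=0 A_ack=2140 B_seq=2140 B_ack=0
After event 1: A_seq=0 A_ack=2140 B_seq=2329 B_ack=0
After event 2: A_seq=0 A_ack=2140 B_seq=2438 B_ack=0
After event 3: A_seq=0 A_ack=2140 B_seq=2570 B_ack=0
After event 4: A_seq=0 A_ack=2140 B_seq=2725 B_ack=0
After event 5: A_seq=193 A_ack=2140 B_seq=2725 B_ack=193
After event 6: A_seq=225 A_ack=2140 B_seq=2725 B_ack=225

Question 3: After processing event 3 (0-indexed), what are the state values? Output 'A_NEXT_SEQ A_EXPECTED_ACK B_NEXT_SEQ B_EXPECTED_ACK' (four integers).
After event 0: A_seq=0 A_ack=2140 B_seq=2140 B_ack=0
After event 1: A_seq=0 A_ack=2140 B_seq=2329 B_ack=0
After event 2: A_seq=0 A_ack=2140 B_seq=2438 B_ack=0
After event 3: A_seq=0 A_ack=2140 B_seq=2570 B_ack=0

0 2140 2570 0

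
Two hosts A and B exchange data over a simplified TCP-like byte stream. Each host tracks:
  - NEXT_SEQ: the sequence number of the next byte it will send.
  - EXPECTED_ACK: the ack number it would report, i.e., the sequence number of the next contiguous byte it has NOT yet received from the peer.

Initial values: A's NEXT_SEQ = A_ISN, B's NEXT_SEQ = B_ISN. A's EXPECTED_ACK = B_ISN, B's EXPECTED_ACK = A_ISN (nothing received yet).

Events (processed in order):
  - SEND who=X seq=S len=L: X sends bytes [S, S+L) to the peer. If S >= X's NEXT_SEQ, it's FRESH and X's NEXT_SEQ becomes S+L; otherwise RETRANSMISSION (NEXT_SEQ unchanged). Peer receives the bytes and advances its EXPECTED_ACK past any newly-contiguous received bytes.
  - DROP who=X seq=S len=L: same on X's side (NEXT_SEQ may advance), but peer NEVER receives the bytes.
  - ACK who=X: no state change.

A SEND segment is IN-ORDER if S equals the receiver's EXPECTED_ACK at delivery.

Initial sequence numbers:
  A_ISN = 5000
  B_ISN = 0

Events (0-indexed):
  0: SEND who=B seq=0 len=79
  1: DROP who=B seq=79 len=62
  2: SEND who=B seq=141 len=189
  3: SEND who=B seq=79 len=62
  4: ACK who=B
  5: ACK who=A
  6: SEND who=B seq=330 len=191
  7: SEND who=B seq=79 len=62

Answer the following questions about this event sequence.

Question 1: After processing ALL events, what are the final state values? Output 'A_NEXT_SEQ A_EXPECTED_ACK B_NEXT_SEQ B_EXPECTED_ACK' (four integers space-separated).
After event 0: A_seq=5000 A_ack=79 B_seq=79 B_ack=5000
After event 1: A_seq=5000 A_ack=79 B_seq=141 B_ack=5000
After event 2: A_seq=5000 A_ack=79 B_seq=330 B_ack=5000
After event 3: A_seq=5000 A_ack=330 B_seq=330 B_ack=5000
After event 4: A_seq=5000 A_ack=330 B_seq=330 B_ack=5000
After event 5: A_seq=5000 A_ack=330 B_seq=330 B_ack=5000
After event 6: A_seq=5000 A_ack=521 B_seq=521 B_ack=5000
After event 7: A_seq=5000 A_ack=521 B_seq=521 B_ack=5000

Answer: 5000 521 521 5000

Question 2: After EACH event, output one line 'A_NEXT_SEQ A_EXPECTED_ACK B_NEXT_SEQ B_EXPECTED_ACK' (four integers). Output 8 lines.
5000 79 79 5000
5000 79 141 5000
5000 79 330 5000
5000 330 330 5000
5000 330 330 5000
5000 330 330 5000
5000 521 521 5000
5000 521 521 5000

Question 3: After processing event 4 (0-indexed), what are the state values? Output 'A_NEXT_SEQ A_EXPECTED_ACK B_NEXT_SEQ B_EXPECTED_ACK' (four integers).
After event 0: A_seq=5000 A_ack=79 B_seq=79 B_ack=5000
After event 1: A_seq=5000 A_ack=79 B_seq=141 B_ack=5000
After event 2: A_seq=5000 A_ack=79 B_seq=330 B_ack=5000
After event 3: A_seq=5000 A_ack=330 B_seq=330 B_ack=5000
After event 4: A_seq=5000 A_ack=330 B_seq=330 B_ack=5000

5000 330 330 5000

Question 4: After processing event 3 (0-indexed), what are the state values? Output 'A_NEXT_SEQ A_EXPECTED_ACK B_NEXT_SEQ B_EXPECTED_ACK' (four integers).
After event 0: A_seq=5000 A_ack=79 B_seq=79 B_ack=5000
After event 1: A_seq=5000 A_ack=79 B_seq=141 B_ack=5000
After event 2: A_seq=5000 A_ack=79 B_seq=330 B_ack=5000
After event 3: A_seq=5000 A_ack=330 B_seq=330 B_ack=5000

5000 330 330 5000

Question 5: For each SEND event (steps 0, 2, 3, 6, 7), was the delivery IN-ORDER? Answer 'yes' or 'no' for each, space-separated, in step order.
Step 0: SEND seq=0 -> in-order
Step 2: SEND seq=141 -> out-of-order
Step 3: SEND seq=79 -> in-order
Step 6: SEND seq=330 -> in-order
Step 7: SEND seq=79 -> out-of-order

Answer: yes no yes yes no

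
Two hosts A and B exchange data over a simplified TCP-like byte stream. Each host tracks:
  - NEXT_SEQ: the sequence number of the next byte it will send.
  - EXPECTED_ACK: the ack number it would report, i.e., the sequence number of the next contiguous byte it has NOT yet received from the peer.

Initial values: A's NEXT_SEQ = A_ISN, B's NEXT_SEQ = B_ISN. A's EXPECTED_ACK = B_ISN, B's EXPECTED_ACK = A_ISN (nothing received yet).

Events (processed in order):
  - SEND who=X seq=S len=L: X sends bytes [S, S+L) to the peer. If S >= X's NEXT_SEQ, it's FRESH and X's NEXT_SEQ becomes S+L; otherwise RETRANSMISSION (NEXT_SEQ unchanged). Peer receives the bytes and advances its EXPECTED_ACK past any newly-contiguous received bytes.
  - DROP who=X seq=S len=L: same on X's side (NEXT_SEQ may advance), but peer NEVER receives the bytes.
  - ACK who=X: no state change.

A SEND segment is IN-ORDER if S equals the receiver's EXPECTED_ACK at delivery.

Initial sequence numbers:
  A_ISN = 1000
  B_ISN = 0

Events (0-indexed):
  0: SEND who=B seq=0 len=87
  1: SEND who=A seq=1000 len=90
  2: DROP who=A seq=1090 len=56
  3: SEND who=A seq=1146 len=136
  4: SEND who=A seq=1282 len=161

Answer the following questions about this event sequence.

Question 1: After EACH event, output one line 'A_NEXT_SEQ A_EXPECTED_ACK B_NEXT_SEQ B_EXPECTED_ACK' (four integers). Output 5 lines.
1000 87 87 1000
1090 87 87 1090
1146 87 87 1090
1282 87 87 1090
1443 87 87 1090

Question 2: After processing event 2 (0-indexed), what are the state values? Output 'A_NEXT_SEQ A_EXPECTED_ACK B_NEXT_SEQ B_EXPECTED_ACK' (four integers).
After event 0: A_seq=1000 A_ack=87 B_seq=87 B_ack=1000
After event 1: A_seq=1090 A_ack=87 B_seq=87 B_ack=1090
After event 2: A_seq=1146 A_ack=87 B_seq=87 B_ack=1090

1146 87 87 1090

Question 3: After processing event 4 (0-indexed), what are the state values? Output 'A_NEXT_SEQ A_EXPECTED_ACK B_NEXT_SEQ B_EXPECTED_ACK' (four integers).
After event 0: A_seq=1000 A_ack=87 B_seq=87 B_ack=1000
After event 1: A_seq=1090 A_ack=87 B_seq=87 B_ack=1090
After event 2: A_seq=1146 A_ack=87 B_seq=87 B_ack=1090
After event 3: A_seq=1282 A_ack=87 B_seq=87 B_ack=1090
After event 4: A_seq=1443 A_ack=87 B_seq=87 B_ack=1090

1443 87 87 1090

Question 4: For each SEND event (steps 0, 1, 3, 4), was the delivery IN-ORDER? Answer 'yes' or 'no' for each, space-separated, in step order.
Step 0: SEND seq=0 -> in-order
Step 1: SEND seq=1000 -> in-order
Step 3: SEND seq=1146 -> out-of-order
Step 4: SEND seq=1282 -> out-of-order

Answer: yes yes no no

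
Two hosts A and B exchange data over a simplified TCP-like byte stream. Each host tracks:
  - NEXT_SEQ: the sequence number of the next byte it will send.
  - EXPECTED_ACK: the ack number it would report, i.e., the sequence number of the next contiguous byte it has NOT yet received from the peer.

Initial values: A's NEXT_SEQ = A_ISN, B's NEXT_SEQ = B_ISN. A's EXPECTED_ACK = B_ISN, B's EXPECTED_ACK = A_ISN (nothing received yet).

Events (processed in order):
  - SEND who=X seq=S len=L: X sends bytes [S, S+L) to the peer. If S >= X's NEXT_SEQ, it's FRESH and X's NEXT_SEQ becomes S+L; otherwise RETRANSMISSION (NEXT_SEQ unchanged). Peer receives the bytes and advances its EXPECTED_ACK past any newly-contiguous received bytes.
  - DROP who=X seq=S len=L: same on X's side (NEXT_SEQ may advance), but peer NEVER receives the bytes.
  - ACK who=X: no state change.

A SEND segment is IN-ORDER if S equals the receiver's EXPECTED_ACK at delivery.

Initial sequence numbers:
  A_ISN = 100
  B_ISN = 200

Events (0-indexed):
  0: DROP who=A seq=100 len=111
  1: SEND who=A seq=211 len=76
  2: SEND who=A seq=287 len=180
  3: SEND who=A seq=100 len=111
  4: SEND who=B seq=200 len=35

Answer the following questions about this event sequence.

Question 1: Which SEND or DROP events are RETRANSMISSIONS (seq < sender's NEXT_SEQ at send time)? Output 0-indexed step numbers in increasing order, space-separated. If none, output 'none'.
Step 0: DROP seq=100 -> fresh
Step 1: SEND seq=211 -> fresh
Step 2: SEND seq=287 -> fresh
Step 3: SEND seq=100 -> retransmit
Step 4: SEND seq=200 -> fresh

Answer: 3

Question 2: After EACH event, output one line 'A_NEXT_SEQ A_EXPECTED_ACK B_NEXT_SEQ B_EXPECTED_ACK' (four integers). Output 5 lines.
211 200 200 100
287 200 200 100
467 200 200 100
467 200 200 467
467 235 235 467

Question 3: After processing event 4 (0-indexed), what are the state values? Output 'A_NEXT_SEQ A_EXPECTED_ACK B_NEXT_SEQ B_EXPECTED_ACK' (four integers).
After event 0: A_seq=211 A_ack=200 B_seq=200 B_ack=100
After event 1: A_seq=287 A_ack=200 B_seq=200 B_ack=100
After event 2: A_seq=467 A_ack=200 B_seq=200 B_ack=100
After event 3: A_seq=467 A_ack=200 B_seq=200 B_ack=467
After event 4: A_seq=467 A_ack=235 B_seq=235 B_ack=467

467 235 235 467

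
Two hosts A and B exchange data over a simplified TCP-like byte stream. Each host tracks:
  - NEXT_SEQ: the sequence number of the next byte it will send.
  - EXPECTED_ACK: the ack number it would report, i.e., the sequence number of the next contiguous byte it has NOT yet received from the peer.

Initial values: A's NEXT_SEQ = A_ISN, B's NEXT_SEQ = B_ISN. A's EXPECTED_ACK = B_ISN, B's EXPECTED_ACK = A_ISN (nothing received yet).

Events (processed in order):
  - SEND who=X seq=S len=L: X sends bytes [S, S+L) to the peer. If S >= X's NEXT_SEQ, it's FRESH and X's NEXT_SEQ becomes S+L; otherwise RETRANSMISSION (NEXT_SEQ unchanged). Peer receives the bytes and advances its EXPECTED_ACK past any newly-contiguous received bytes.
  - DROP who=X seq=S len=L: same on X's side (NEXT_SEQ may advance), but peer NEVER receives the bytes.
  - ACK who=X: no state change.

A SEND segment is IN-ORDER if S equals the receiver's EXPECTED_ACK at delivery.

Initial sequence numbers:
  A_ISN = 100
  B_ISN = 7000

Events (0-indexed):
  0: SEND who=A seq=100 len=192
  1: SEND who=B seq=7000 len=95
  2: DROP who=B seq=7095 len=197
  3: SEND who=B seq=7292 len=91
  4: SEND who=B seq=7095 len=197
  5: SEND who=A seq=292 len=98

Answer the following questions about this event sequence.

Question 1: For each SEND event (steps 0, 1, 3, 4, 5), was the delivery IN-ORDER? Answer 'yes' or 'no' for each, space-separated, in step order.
Step 0: SEND seq=100 -> in-order
Step 1: SEND seq=7000 -> in-order
Step 3: SEND seq=7292 -> out-of-order
Step 4: SEND seq=7095 -> in-order
Step 5: SEND seq=292 -> in-order

Answer: yes yes no yes yes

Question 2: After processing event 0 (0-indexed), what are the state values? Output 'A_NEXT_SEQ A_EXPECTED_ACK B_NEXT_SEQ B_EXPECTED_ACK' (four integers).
After event 0: A_seq=292 A_ack=7000 B_seq=7000 B_ack=292

292 7000 7000 292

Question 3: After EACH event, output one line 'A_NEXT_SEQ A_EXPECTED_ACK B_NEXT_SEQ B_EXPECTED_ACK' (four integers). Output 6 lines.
292 7000 7000 292
292 7095 7095 292
292 7095 7292 292
292 7095 7383 292
292 7383 7383 292
390 7383 7383 390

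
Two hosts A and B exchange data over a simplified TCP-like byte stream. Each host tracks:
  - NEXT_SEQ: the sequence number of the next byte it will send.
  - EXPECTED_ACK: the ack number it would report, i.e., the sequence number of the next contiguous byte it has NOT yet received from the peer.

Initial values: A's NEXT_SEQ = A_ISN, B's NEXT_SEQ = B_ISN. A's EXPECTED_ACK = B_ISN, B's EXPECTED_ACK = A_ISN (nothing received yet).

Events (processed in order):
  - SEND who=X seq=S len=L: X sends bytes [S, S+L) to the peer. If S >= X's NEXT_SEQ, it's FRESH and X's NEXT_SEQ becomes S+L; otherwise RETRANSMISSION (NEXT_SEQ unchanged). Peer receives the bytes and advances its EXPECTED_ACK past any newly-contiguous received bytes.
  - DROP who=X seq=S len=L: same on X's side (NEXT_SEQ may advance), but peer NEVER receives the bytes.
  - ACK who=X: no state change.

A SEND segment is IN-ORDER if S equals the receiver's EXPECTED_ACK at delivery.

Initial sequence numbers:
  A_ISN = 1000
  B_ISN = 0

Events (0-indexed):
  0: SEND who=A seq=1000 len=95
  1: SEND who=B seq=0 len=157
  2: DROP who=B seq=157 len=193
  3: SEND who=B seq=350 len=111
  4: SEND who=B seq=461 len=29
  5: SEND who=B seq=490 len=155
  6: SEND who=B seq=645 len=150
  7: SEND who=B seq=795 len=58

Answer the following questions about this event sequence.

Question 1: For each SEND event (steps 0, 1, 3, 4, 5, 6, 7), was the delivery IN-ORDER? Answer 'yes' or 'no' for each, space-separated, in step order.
Answer: yes yes no no no no no

Derivation:
Step 0: SEND seq=1000 -> in-order
Step 1: SEND seq=0 -> in-order
Step 3: SEND seq=350 -> out-of-order
Step 4: SEND seq=461 -> out-of-order
Step 5: SEND seq=490 -> out-of-order
Step 6: SEND seq=645 -> out-of-order
Step 7: SEND seq=795 -> out-of-order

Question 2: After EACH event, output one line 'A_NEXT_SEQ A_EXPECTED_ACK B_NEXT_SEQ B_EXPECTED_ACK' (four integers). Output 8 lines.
1095 0 0 1095
1095 157 157 1095
1095 157 350 1095
1095 157 461 1095
1095 157 490 1095
1095 157 645 1095
1095 157 795 1095
1095 157 853 1095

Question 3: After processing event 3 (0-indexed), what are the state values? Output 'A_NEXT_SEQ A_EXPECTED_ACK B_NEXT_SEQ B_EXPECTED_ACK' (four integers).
After event 0: A_seq=1095 A_ack=0 B_seq=0 B_ack=1095
After event 1: A_seq=1095 A_ack=157 B_seq=157 B_ack=1095
After event 2: A_seq=1095 A_ack=157 B_seq=350 B_ack=1095
After event 3: A_seq=1095 A_ack=157 B_seq=461 B_ack=1095

1095 157 461 1095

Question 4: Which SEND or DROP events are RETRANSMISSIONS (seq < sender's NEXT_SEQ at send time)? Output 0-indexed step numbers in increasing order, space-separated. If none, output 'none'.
Answer: none

Derivation:
Step 0: SEND seq=1000 -> fresh
Step 1: SEND seq=0 -> fresh
Step 2: DROP seq=157 -> fresh
Step 3: SEND seq=350 -> fresh
Step 4: SEND seq=461 -> fresh
Step 5: SEND seq=490 -> fresh
Step 6: SEND seq=645 -> fresh
Step 7: SEND seq=795 -> fresh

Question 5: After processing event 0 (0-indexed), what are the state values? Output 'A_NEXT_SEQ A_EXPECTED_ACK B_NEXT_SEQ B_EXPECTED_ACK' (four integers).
After event 0: A_seq=1095 A_ack=0 B_seq=0 B_ack=1095

1095 0 0 1095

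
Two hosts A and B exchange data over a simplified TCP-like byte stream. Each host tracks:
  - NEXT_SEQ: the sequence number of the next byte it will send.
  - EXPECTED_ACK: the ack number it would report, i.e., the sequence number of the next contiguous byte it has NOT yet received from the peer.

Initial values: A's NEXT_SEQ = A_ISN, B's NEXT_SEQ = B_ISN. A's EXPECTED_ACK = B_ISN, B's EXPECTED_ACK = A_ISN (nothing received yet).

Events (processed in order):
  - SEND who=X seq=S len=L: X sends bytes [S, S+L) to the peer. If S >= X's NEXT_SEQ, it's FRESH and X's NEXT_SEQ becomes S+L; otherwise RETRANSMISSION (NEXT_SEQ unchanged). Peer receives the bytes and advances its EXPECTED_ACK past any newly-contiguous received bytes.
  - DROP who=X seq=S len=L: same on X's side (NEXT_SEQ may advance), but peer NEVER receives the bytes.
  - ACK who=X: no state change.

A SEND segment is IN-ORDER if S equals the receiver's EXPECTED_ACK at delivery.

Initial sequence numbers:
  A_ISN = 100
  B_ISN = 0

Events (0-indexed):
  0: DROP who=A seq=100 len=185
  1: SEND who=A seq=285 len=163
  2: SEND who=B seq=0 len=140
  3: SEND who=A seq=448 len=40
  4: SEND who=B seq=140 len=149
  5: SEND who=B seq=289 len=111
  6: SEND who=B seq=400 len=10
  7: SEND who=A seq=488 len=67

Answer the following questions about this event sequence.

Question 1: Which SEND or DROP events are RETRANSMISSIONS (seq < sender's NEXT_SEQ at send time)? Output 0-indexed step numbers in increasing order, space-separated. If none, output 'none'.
Answer: none

Derivation:
Step 0: DROP seq=100 -> fresh
Step 1: SEND seq=285 -> fresh
Step 2: SEND seq=0 -> fresh
Step 3: SEND seq=448 -> fresh
Step 4: SEND seq=140 -> fresh
Step 5: SEND seq=289 -> fresh
Step 6: SEND seq=400 -> fresh
Step 7: SEND seq=488 -> fresh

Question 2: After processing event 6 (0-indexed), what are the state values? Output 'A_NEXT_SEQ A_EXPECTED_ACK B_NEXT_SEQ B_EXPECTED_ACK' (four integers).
After event 0: A_seq=285 A_ack=0 B_seq=0 B_ack=100
After event 1: A_seq=448 A_ack=0 B_seq=0 B_ack=100
After event 2: A_seq=448 A_ack=140 B_seq=140 B_ack=100
After event 3: A_seq=488 A_ack=140 B_seq=140 B_ack=100
After event 4: A_seq=488 A_ack=289 B_seq=289 B_ack=100
After event 5: A_seq=488 A_ack=400 B_seq=400 B_ack=100
After event 6: A_seq=488 A_ack=410 B_seq=410 B_ack=100

488 410 410 100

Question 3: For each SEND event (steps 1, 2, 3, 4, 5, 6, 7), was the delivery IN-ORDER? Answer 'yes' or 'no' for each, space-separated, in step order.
Step 1: SEND seq=285 -> out-of-order
Step 2: SEND seq=0 -> in-order
Step 3: SEND seq=448 -> out-of-order
Step 4: SEND seq=140 -> in-order
Step 5: SEND seq=289 -> in-order
Step 6: SEND seq=400 -> in-order
Step 7: SEND seq=488 -> out-of-order

Answer: no yes no yes yes yes no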